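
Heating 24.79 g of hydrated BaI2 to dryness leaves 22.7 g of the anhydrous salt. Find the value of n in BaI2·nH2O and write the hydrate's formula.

Mass of water lost = 24.79 − 22.7 = 2.09 g → 2.09 / 18.02 = 0.116 mol H2O
Molar mass of BaI2 = 391.13 g/mol → mol BaI2 = 22.7 / 391.13 = 0.05804
n = 0.116 / 0.05804 = 2.00 ≈ 2 → BaI2·2H2O

BaI2·2H2O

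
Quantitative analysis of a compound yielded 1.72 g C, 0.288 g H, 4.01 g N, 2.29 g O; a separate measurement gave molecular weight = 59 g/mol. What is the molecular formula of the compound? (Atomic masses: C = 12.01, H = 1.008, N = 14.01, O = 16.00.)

CH2N2O

C: 1.72 g ÷ 12.01 g/mol = 0.1432 mol
H: 0.288 g ÷ 1.008 g/mol = 0.2857 mol
N: 4.01 g ÷ 14.01 g/mol = 0.2862 mol
O: 2.29 g ÷ 16.00 g/mol = 0.1431 mol
Smallest is O at 0.1431 mol; normalising gives C 1.001, H 1.996, N 2.000, O 1.000
Ratio ≈ 1:2:2:1, so the empirical formula is CH2N2O
Empirical-formula mass = 58.05 g/mol
n = 59 / 58.05 = 1.02 ≈ 1
Molecular formula = empirical formula = CH2N2O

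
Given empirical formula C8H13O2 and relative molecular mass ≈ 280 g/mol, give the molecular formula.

Empirical-formula mass = 141.18 g/mol
n = 280 / 141.18 = 1.98 ≈ 2
Molecular formula = (C8H13O2)2 = C16H26O4

C16H26O4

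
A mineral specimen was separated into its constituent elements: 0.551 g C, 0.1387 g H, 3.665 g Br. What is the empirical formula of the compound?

CH3Br

Moles — C: 0.551 / 12.01 = 0.04588 mol; H: 0.1387 / 1.008 = 0.1376 mol; Br: 3.665 / 79.90 = 0.04587 mol
Divide by the smallest (0.04587 mol Br): C 1.000, H 3.000, Br 1.000
→ CH3Br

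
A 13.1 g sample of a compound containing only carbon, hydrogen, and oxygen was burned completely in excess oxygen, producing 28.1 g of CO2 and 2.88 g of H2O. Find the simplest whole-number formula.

C2HO

mol C = 28.1 / 44.01 = 0.6385; mass C = 0.6385 × 12.01 = 7.668 g
mol H = 2 × (2.88 / 18.02) = 0.3196; mass H = 0.3196 × 1.008 = 0.3222 g
mass O = 13.1 − (7.990) = 5.110 g → mol O = 0.3193
Smallest is O at 0.3193 mol; normalising gives C 1.999, H 1.001, O 1.000
→ C2HO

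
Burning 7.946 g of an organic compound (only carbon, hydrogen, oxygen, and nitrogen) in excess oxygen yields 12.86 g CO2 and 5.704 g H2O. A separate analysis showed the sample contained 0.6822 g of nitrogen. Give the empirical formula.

mol C = 12.86 / 44.01 = 0.2922; mass C = 0.2922 × 12.01 = 3.509 g
mol H = 2 × (5.704 / 18.02) = 0.6331; mass H = 0.6331 × 1.008 = 0.6381 g
mol N = 0.6822 / 14.01 = 0.04869
mass O = 7.946 − (4.830) = 3.116 g → mol O = 0.1948
Smallest is N at 0.04869 mol; normalising gives C 6.001, H 13.001, N 1.000, O 4.000
→ C6H13NO4

C6H13NO4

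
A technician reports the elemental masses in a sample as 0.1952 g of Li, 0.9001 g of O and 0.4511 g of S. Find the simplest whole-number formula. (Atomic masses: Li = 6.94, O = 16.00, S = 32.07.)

Li: 0.1952 g ÷ 6.94 g/mol = 0.02813 mol
O: 0.9001 g ÷ 16.00 g/mol = 0.05626 mol
S: 0.4511 g ÷ 32.07 g/mol = 0.01407 mol
Ratios (÷ 0.01407): Li 2.000, O 3.999, S 1.000
→ Li2O4S

Li2O4S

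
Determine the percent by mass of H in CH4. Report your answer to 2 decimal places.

25.13%

Molar mass = 1(12.01) + 4(1.008) = 16.042 g/mol
Mass of H per mole = 4 × 1.008 = 4.032 g
% H = 4.032 / 16.042 × 100 = 25.13%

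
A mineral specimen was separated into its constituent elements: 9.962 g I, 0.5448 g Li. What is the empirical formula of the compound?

n(I) = 9.962/126.90 = 0.0785, n(Li) = 0.5448/6.94 = 0.0785
Divide by the smallest (0.0785 mol Li): I 1.000, Li 1.000
→ ILi

ILi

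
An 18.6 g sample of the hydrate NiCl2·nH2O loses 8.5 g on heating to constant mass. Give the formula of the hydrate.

Mass of anhydrous NiCl2 = 18.6 − 8.5 = 10.1 g
mol H2O = 8.5 / 18.02 = 0.4717
Molar mass of NiCl2 = 129.59 g/mol → mol NiCl2 = 10.1 / 129.59 = 0.07794
n = 0.4717 / 0.07794 = 6.05 ≈ 6 → NiCl2·6H2O

NiCl2·6H2O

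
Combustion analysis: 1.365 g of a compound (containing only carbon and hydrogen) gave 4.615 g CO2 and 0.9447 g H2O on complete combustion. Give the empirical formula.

mol C = 4.615 / 44.01 = 0.1049; mass C = 0.1049 × 12.01 = 1.259 g
mol H = 2 × (0.9447 / 18.02) = 0.1049; mass H = 0.1049 × 1.008 = 0.1057 g
Divide by the smallest (0.1049 mol H): C 1.000, H 1.000
→ CH

CH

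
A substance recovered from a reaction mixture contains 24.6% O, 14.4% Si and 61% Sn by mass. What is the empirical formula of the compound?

O3SiSn

Assume 100 g: 24.6 g O, 14.4 g Si, 61 g Sn.
Moles — O: 24.6 / 16.00 = 1.538 mol; Si: 14.4 / 28.09 = 0.5126 mol; Sn: 61 / 118.71 = 0.5139 mol
Smallest is Si at 0.5126 mol; normalising gives O 2.999, Si 1.000, Sn 1.002
Ratio ≈ 3:1:1, so the empirical formula is O3SiSn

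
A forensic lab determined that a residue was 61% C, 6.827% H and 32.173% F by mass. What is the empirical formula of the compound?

Assume 100 g: 61 g C, 6.827 g H, 32.173 g F.
C: 61 g ÷ 12.01 g/mol = 5.079 mol
H: 6.827 g ÷ 1.008 g/mol = 6.773 mol
F: 32.173 g ÷ 19.00 g/mol = 1.693 mol
Smallest is F at 1.693 mol; normalising gives C 3.000, H 4.000, F 1.000
Ratio ≈ 3:4:1, so the empirical formula is C3H4F

C3H4F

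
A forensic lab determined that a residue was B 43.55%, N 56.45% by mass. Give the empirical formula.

BN

Assume 100 g: 43.55 g B, 56.45 g N.
B: 43.55 g ÷ 10.81 g/mol = 4.029 mol
N: 56.45 g ÷ 14.01 g/mol = 4.029 mol
Ratios (÷ 4.029): B 1.000, N 1.000
→ BN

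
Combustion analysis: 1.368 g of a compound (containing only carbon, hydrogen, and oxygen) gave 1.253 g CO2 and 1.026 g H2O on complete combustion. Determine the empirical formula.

CH4O2

mol C = 1.253 / 44.01 = 0.02847; mass C = 0.02847 × 12.01 = 0.3419 g
mol H = 2 × (1.026 / 18.02) = 0.1139; mass H = 0.1139 × 1.008 = 0.1148 g
mass O = 1.368 − (0.4567) = 0.9113 g → mol O = 0.05696
Smallest is C at 0.02847 mol; normalising gives C 1.000, H 4.000, O 2.000
→ CH4O2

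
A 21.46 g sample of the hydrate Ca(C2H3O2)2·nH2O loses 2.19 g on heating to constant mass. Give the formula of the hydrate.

Mass of anhydrous Ca(C2H3O2)2 = 21.46 − 2.19 = 19.27 g
mol H2O = 2.19 / 18.02 = 0.1215
Molar mass of Ca(C2H3O2)2 = 158.17 g/mol → mol Ca(C2H3O2)2 = 19.27 / 158.17 = 0.1218
n = 0.1215 / 0.1218 = 1.00 ≈ 1 → Ca(C2H3O2)2·H2O

Ca(C2H3O2)2·H2O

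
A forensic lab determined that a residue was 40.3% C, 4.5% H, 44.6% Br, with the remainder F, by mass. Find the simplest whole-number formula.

Assume 100 g: 40.3 g C, 4.5 g H, 44.6 g Br, 10.6 g F.
n(C) = 40.3/12.01 = 3.356, n(H) = 4.5/1.008 = 4.464, n(Br) = 44.6/79.90 = 0.5582, n(F) = 10.6/19.00 = 0.5579
Ratios (÷ 0.5579): C 6.015, H 8.002, Br 1.001, F 1.000
≈ 6:8:1:1 → C6H8BrF

C6H8BrF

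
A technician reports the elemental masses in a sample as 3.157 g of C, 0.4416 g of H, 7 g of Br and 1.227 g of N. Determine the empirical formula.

n(C) = 3.157/12.01 = 0.2629, n(H) = 0.4416/1.008 = 0.4381, n(Br) = 7/79.90 = 0.08761, n(N) = 1.227/14.01 = 0.08758
Ratios (÷ 0.08758): C 3.001, H 5.002, Br 1.000, N 1.000
≈ 3:5:1:1 → C3H5BrN

C3H5BrN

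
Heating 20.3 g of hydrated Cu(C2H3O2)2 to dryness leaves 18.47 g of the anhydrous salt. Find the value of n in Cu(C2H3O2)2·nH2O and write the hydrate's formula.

Mass of water lost = 20.3 − 18.47 = 1.83 g → 1.83 / 18.02 = 0.1016 mol H2O
Molar mass of Cu(C2H3O2)2 = 181.64 g/mol → mol Cu(C2H3O2)2 = 18.47 / 181.64 = 0.1017
n = 0.1016 / 0.1017 = 1.00 ≈ 1 → Cu(C2H3O2)2·H2O

Cu(C2H3O2)2·H2O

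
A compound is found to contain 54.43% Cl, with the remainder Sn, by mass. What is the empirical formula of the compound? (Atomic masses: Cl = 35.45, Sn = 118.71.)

Assume 100 g: 54.43 g Cl, 45.57 g Sn.
Cl: 54.43 g ÷ 35.45 g/mol = 1.535 mol
Sn: 45.57 g ÷ 118.71 g/mol = 0.3839 mol
Divide by the smallest (0.3839 mol Sn): Cl 4.000, Sn 1.000
≈ 4:1 → Cl4Sn

Cl4Sn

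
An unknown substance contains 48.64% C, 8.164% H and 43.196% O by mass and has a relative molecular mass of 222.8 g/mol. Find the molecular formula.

C9H18O6

Assume 100 g: 48.64 g C, 8.164 g H, 43.196 g O.
Moles — C: 48.64 / 12.01 = 4.05 mol; H: 8.164 / 1.008 = 8.099 mol; O: 43.196 / 16.00 = 2.7 mol
Ratios (÷ 2.7): C 1.500, H 3.000, O 1.000
Multiply by 2: C 3.00, H 6.00, O 2.00 → C3H6O2
Empirical-formula mass = 74.08 g/mol
n = 222.8 / 74.08 = 3.01 ≈ 3
Molecular formula = (C3H6O2)×3 = C9H18O6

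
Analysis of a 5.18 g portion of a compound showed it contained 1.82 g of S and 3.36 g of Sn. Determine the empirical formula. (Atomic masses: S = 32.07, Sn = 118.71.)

S2Sn

S: 1.82 g ÷ 32.07 g/mol = 0.05675 mol
Sn: 3.36 g ÷ 118.71 g/mol = 0.0283 mol
Divide by the smallest (0.0283 mol Sn): S 2.005, Sn 1.000
≈ 2:1 → S2Sn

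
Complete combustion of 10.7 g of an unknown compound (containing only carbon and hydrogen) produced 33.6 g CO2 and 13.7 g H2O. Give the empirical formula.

CH2

mol C = 33.6 / 44.01 = 0.7635; mass C = 0.7635 × 12.01 = 9.169 g
mol H = 2 × (13.7 / 18.02) = 1.521; mass H = 1.521 × 1.008 = 1.533 g
Divide by the smallest (0.7635 mol C): C 1.000, H 1.992
Ratio ≈ 1:2, so the empirical formula is CH2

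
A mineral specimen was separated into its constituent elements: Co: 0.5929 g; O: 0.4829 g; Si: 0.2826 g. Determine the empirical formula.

n(Co) = 0.5929/58.93 = 0.01006, n(O) = 0.4829/16.00 = 0.03018, n(Si) = 0.2826/28.09 = 0.01006
Smallest is Si at 0.01006 mol; normalising gives Co 1.000, O 3.000, Si 1.000
≈ 1:3:1 → CoO3Si

CoO3Si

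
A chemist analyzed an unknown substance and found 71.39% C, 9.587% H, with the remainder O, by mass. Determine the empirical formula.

C5H8O

Assume 100 g: 71.39 g C, 9.587 g H, 19.023 g O.
n(C) = 71.39/12.01 = 5.944, n(H) = 9.587/1.008 = 9.511, n(O) = 19.023/16.00 = 1.189
Ratios (÷ 1.189): C 5.000, H 8.000, O 1.000
≈ 5:8:1 → C5H8O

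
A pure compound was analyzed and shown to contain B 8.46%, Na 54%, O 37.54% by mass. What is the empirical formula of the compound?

Assume 100 g: 8.46 g B, 54 g Na, 37.54 g O.
Moles — B: 8.46 / 10.81 = 0.7826 mol; Na: 54 / 22.99 = 2.349 mol; O: 37.54 / 16.00 = 2.346 mol
Smallest is B at 0.7826 mol; normalising gives B 1.000, Na 3.001, O 2.998
≈ 1:3:3 → BNa3O3

BNa3O3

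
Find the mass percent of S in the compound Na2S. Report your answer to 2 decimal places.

Molar mass = 2(22.99) + 1(32.07) = 78.050 g/mol
Mass of S per mole = 1 × 32.07 = 32.070 g
% S = 32.070 / 78.050 × 100 = 41.09%

41.09%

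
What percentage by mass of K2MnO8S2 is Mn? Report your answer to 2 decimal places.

Molar mass = 2(39.10) + 1(54.94) + 8(16.00) + 2(32.07) = 325.280 g/mol
Mass of Mn per mole = 1 × 54.94 = 54.940 g
% Mn = 54.940 / 325.280 × 100 = 16.89%

16.89%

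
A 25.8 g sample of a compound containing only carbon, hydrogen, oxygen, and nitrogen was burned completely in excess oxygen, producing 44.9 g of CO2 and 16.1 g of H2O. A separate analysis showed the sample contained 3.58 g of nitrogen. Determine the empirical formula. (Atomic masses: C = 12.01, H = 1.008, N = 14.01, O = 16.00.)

mol C = 44.9 / 44.01 = 1.020; mass C = 1.020 × 12.01 = 12.25 g
mol H = 2 × (16.1 / 18.02) = 1.787; mass H = 1.787 × 1.008 = 1.801 g
mol N = 3.58 / 14.01 = 0.2555
mass O = 25.8 − (17.63) = 8.166 g → mol O = 0.5104
Divide by the smallest (0.2555 mol N): C 3.993, H 6.993, N 1.000, O 1.997
Ratio ≈ 4:7:1:2, so the empirical formula is C4H7NO2

C4H7NO2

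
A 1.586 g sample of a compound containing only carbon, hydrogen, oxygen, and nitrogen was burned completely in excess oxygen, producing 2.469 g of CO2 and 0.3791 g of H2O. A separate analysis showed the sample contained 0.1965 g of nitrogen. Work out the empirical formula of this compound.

mol C = 2.469 / 44.01 = 0.05610; mass C = 0.05610 × 12.01 = 0.6738 g
mol H = 2 × (0.3791 / 18.02) = 0.04208; mass H = 0.04208 × 1.008 = 0.04241 g
mol N = 0.1965 / 14.01 = 0.01403
mass O = 1.586 − (0.9127) = 0.6733 g → mol O = 0.04208
Divide by the smallest (0.01403 mol N): C 4.000, H 3.000, N 1.000, O 3.000
≈ 4:3:1:3 → C4H3NO3

C4H3NO3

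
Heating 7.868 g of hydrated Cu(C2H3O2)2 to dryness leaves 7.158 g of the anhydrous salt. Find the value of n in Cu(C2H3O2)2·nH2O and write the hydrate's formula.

Cu(C2H3O2)2·H2O

Mass of water lost = 7.868 − 7.158 = 0.71 g → 0.71 / 18.02 = 0.0394 mol H2O
Molar mass of Cu(C2H3O2)2 = 181.64 g/mol → mol Cu(C2H3O2)2 = 7.158 / 181.64 = 0.03941
n = 0.0394 / 0.03941 = 1.00 ≈ 1 → Cu(C2H3O2)2·H2O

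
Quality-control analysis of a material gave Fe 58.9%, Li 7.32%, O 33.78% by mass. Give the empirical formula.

FeLiO2

Assume 100 g: 58.9 g Fe, 7.32 g Li, 33.78 g O.
n(Fe) = 58.9/55.85 = 1.055, n(Li) = 7.32/6.94 = 1.055, n(O) = 33.78/16.00 = 2.111
Smallest is Fe at 1.055 mol; normalising gives Fe 1.000, Li 1.000, O 2.002
Ratio ≈ 1:1:2, so the empirical formula is FeLiO2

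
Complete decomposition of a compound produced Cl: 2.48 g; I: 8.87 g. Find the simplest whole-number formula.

ClI

Moles — Cl: 2.48 / 35.45 = 0.06996 mol; I: 8.87 / 126.90 = 0.0699 mol
Smallest is I at 0.0699 mol; normalising gives Cl 1.001, I 1.000
Ratio ≈ 1:1, so the empirical formula is ClI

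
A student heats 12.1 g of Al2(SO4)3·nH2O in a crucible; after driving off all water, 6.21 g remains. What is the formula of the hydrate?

Mass of water lost = 12.1 − 6.21 = 5.89 g → 5.89 / 18.02 = 0.3269 mol H2O
Molar mass of Al2(SO4)3 = 342.17 g/mol → mol Al2(SO4)3 = 6.21 / 342.17 = 0.01815
n = 0.3269 / 0.01815 = 18.01 ≈ 18 → Al2(SO4)3·18H2O

Al2(SO4)3·18H2O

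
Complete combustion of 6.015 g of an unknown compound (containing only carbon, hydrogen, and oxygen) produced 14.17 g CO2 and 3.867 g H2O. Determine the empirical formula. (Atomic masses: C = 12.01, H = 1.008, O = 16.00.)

mol C = 14.17 / 44.01 = 0.3220; mass C = 0.3220 × 12.01 = 3.867 g
mol H = 2 × (3.867 / 18.02) = 0.4292; mass H = 0.4292 × 1.008 = 0.4326 g
mass O = 6.015 − (4.300) = 1.715 g → mol O = 0.1072
Smallest is O at 0.1072 mol; normalising gives C 3.003, H 4.003, O 1.000
→ C3H4O

C3H4O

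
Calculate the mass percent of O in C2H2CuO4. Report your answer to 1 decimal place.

41.7%

Molar mass = 2(12.01) + 2(1.008) + 1(63.55) + 4(16.00) = 153.586 g/mol
Mass of O per mole = 4 × 16.00 = 64.000 g
% O = 64.000 / 153.586 × 100 = 41.7%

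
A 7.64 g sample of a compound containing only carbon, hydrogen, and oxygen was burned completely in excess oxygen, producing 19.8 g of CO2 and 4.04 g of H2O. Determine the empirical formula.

C4H4O

mol C = 19.8 / 44.01 = 0.4499; mass C = 0.4499 × 12.01 = 5.403 g
mol H = 2 × (4.04 / 18.02) = 0.4484; mass H = 0.4484 × 1.008 = 0.4520 g
mass O = 7.64 − (5.855) = 1.785 g → mol O = 0.1115
Ratios (÷ 0.1115): C 4.033, H 4.020, O 1.000
≈ 4:4:1 → C4H4O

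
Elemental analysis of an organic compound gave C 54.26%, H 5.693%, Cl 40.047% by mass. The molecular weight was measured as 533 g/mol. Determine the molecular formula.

Assume 100 g: 54.26 g C, 5.693 g H, 40.047 g Cl.
n(C) = 54.26/12.01 = 4.518, n(H) = 5.693/1.008 = 5.648, n(Cl) = 40.047/35.45 = 1.13
Ratios (÷ 1.13): C 3.999, H 5.000, Cl 1.000
≈ 4:5:1 → C4H5Cl
Empirical-formula mass = 88.53 g/mol
n = 533 / 88.53 = 6.02 ≈ 6
Molecular formula = (C4H5Cl)×6 = C24H30Cl6

C24H30Cl6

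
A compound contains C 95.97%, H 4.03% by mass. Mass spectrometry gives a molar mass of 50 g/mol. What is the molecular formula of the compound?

C4H2

Assume 100 g: 95.97 g C, 4.03 g H.
C: 95.97 g ÷ 12.01 g/mol = 7.991 mol
H: 4.03 g ÷ 1.008 g/mol = 3.998 mol
Smallest is H at 3.998 mol; normalising gives C 1.999, H 1.000
→ C2H
Empirical-formula mass = 25.03 g/mol
n = 50 / 25.03 = 2.00 ≈ 2
Molecular formula = (C2H)×2 = C4H2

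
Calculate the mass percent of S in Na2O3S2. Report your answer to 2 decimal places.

40.56%

Molar mass = 2(22.99) + 3(16.00) + 2(32.07) = 158.120 g/mol
Mass of S per mole = 2 × 32.07 = 64.140 g
% S = 64.140 / 158.120 × 100 = 40.56%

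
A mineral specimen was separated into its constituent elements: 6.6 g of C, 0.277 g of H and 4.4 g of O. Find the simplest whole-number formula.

n(C) = 6.6/12.01 = 0.5495, n(H) = 0.277/1.008 = 0.2748, n(O) = 4.4/16.00 = 0.275
Divide by the smallest (0.2748 mol H): C 2.000, H 1.000, O 1.001
Ratio ≈ 2:1:1, so the empirical formula is C2HO

C2HO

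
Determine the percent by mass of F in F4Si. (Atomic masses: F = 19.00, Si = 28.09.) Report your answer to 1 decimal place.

Molar mass = 4(19.00) + 1(28.09) = 104.090 g/mol
Mass of F per mole = 4 × 19.00 = 76.000 g
% F = 76.000 / 104.090 × 100 = 73.0%

73.0%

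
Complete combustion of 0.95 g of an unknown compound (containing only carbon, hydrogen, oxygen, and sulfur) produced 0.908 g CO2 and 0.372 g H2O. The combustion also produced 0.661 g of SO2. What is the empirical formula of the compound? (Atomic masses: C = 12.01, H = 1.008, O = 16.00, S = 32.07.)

C2H4O2S

mol C = 0.908 / 44.01 = 0.02063; mass C = 0.02063 × 12.01 = 0.2478 g
mol H = 2 × (0.372 / 18.02) = 0.04129; mass H = 0.04129 × 1.008 = 0.04162 g
mol S = 0.661 / 64.07 = 0.01032; mass S = 0.3309 g
mass O = 0.95 − (0.6203) = 0.3297 g → mol O = 0.02061
Divide by the smallest (0.01032 mol S): C 2.000, H 4.002, O 1.998, S 1.000
→ C2H4O2S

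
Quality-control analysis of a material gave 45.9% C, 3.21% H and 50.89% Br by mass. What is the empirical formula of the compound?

Assume 100 g: 45.9 g C, 3.21 g H, 50.89 g Br.
n(C) = 45.9/12.01 = 3.822, n(H) = 3.21/1.008 = 3.185, n(Br) = 50.89/79.90 = 0.6369
Ratios (÷ 0.6369): C 6.000, H 5.000, Br 1.000
→ C6H5Br

C6H5Br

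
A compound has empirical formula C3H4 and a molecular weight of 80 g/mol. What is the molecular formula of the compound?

C6H8

Empirical-formula mass = 40.06 g/mol
n = 80 / 40.06 = 2.00 ≈ 2
Molecular formula = (C3H4)2 = C6H8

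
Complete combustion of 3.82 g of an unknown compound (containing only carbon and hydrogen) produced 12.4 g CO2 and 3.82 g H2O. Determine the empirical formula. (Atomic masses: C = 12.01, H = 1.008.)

C2H3

mol C = 12.4 / 44.01 = 0.2818; mass C = 0.2818 × 12.01 = 3.384 g
mol H = 2 × (3.82 / 18.02) = 0.4240; mass H = 0.4240 × 1.008 = 0.4274 g
Smallest is C at 0.2818 mol; normalising gives C 1.000, H 1.505
Scaling by 2: C 2.00, H 3.01 → C2H3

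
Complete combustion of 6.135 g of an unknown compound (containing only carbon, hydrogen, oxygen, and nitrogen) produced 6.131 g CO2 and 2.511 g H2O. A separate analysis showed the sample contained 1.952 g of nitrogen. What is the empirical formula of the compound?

CH2NO

mol C = 6.131 / 44.01 = 0.1393; mass C = 0.1393 × 12.01 = 1.673 g
mol H = 2 × (2.511 / 18.02) = 0.2787; mass H = 0.2787 × 1.008 = 0.2809 g
mol N = 1.952 / 14.01 = 0.1393
mass O = 6.135 − (3.906) = 2.229 g → mol O = 0.1393
Divide by the smallest (0.1393 mol C): C 1.000, H 2.001, N 1.000, O 1.000
≈ 1:2:1:1 → CH2NO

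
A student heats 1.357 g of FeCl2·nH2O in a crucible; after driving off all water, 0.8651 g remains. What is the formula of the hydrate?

Mass of water lost = 1.357 − 0.8651 = 0.4919 g → 0.4919 / 18.02 = 0.0273 mol H2O
Molar mass of FeCl2 = 126.75 g/mol → mol FeCl2 = 0.8651 / 126.75 = 0.006825
n = 0.0273 / 0.006825 = 4.00 ≈ 4 → FeCl2·4H2O

FeCl2·4H2O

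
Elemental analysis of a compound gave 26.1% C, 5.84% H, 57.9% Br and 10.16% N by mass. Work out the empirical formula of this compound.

C3H8BrN

Assume 100 g: 26.1 g C, 5.84 g H, 57.9 g Br, 10.16 g N.
n(C) = 26.1/12.01 = 2.173, n(H) = 5.84/1.008 = 5.794, n(Br) = 57.9/79.90 = 0.7247, n(N) = 10.16/14.01 = 0.7252
Divide by the smallest (0.7247 mol Br): C 2.999, H 7.995, Br 1.000, N 1.001
≈ 3:8:1:1 → C3H8BrN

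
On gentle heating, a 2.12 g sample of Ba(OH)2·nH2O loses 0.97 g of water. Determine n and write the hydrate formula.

Ba(OH)2·8H2O

Mass of anhydrous Ba(OH)2 = 2.12 − 0.97 = 1.15 g
mol H2O = 0.97 / 18.02 = 0.05383
Molar mass of Ba(OH)2 = 171.35 g/mol → mol Ba(OH)2 = 1.15 / 171.35 = 0.006712
n = 0.05383 / 0.006712 = 8.02 ≈ 8 → Ba(OH)2·8H2O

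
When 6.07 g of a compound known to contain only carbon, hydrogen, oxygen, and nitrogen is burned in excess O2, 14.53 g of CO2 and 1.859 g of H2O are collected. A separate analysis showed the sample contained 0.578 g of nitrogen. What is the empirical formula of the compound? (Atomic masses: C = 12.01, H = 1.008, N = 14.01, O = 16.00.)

mol C = 14.53 / 44.01 = 0.3302; mass C = 0.3302 × 12.01 = 3.965 g
mol H = 2 × (1.859 / 18.02) = 0.2063; mass H = 0.2063 × 1.008 = 0.2080 g
mol N = 0.578 / 14.01 = 0.04126
mass O = 6.07 − (4.751) = 1.319 g → mol O = 0.08243
Smallest is N at 0.04126 mol; normalising gives C 8.002, H 5.001, N 1.000, O 1.998
≈ 8:5:1:2 → C8H5NO2

C8H5NO2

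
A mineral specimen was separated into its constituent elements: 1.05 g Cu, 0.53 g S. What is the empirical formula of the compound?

Moles — Cu: 1.05 / 63.55 = 0.01652 mol; S: 0.53 / 32.07 = 0.01653 mol
Smallest is Cu at 0.01652 mol; normalising gives Cu 1.000, S 1.000
≈ 1:1 → CuS

CuS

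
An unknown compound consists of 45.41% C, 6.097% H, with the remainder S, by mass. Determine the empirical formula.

C5H8S2

Assume 100 g: 45.41 g C, 6.097 g H, 48.493 g S.
C: 45.41 g ÷ 12.01 g/mol = 3.781 mol
H: 6.097 g ÷ 1.008 g/mol = 6.049 mol
S: 48.493 g ÷ 32.07 g/mol = 1.512 mol
Ratios (÷ 1.512): C 2.501, H 4.000, S 1.000
×2: C 5.00, H 8.00, S 2.00 → C5H8S2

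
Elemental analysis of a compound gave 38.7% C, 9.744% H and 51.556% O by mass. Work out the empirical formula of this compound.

CH3O

Assume 100 g: 38.7 g C, 9.744 g H, 51.556 g O.
Moles — C: 38.7 / 12.01 = 3.222 mol; H: 9.744 / 1.008 = 9.667 mol; O: 51.556 / 16.00 = 3.222 mol
Smallest is O at 3.222 mol; normalising gives C 1.000, H 3.000, O 1.000
→ CH3O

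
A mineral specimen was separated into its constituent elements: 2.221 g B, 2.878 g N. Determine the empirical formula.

BN

Moles — B: 2.221 / 10.81 = 0.2055 mol; N: 2.878 / 14.01 = 0.2054 mol
Divide by the smallest (0.2054 mol N): B 1.000, N 1.000
≈ 1:1 → BN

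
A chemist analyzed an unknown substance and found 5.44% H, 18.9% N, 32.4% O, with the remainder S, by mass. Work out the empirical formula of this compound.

Assume 100 g: 5.44 g H, 18.9 g N, 32.4 g O, 43.26 g S.
n(H) = 5.44/1.008 = 5.397, n(N) = 18.9/14.01 = 1.349, n(O) = 32.4/16.00 = 2.025, n(S) = 43.26/32.07 = 1.349
Ratios (÷ 1.349): H 4.001, N 1.000, O 1.501, S 1.000
×2: H 8.00, N 2.00, O 3.00, S 2.00 → H8N2O3S2

H8N2O3S2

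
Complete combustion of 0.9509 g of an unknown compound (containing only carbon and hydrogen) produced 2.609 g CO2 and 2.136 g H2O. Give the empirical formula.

mol C = 2.609 / 44.01 = 0.05928; mass C = 0.05928 × 12.01 = 0.7120 g
mol H = 2 × (2.136 / 18.02) = 0.2371; mass H = 0.2371 × 1.008 = 0.2390 g
Divide by the smallest (0.05928 mol C): C 1.000, H 3.999
≈ 1:4 → CH4

CH4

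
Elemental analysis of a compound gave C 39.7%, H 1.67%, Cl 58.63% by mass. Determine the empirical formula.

C2HCl

Assume 100 g: 39.7 g C, 1.67 g H, 58.63 g Cl.
C: 39.7 g ÷ 12.01 g/mol = 3.306 mol
H: 1.67 g ÷ 1.008 g/mol = 1.657 mol
Cl: 58.63 g ÷ 35.45 g/mol = 1.654 mol
Smallest is Cl at 1.654 mol; normalising gives C 1.999, H 1.002, Cl 1.000
≈ 2:1:1 → C2HCl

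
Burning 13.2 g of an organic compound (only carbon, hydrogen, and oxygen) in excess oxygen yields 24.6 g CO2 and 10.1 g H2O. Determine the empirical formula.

mol C = 24.6 / 44.01 = 0.5590; mass C = 0.5590 × 12.01 = 6.713 g
mol H = 2 × (10.1 / 18.02) = 1.121; mass H = 1.121 × 1.008 = 1.130 g
mass O = 13.2 − (7.843) = 5.357 g → mol O = 0.3348
Smallest is O at 0.3348 mol; normalising gives C 1.670, H 3.348, O 1.000
×3: C 5.01, H 10.04, O 3.00 → C5H10O3

C5H10O3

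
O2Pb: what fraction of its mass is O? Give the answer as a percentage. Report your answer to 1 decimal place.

Molar mass = 2(16.00) + 1(207.2) = 239.200 g/mol
Mass of O per mole = 2 × 16.00 = 32.000 g
% O = 32.000 / 239.200 × 100 = 13.4%

13.4%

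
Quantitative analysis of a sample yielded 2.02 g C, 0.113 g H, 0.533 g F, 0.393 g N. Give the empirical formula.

Moles — C: 2.02 / 12.01 = 0.1682 mol; H: 0.113 / 1.008 = 0.1121 mol; F: 0.533 / 19.00 = 0.02805 mol; N: 0.393 / 14.01 = 0.02805 mol
Ratios (÷ 0.02805): C 5.996, H 3.996, F 1.000, N 1.000
≈ 6:4:1:1 → C6H4FN

C6H4FN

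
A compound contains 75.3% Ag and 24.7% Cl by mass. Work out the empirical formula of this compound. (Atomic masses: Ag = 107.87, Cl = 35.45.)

Assume 100 g: 75.3 g Ag, 24.7 g Cl.
n(Ag) = 75.3/107.87 = 0.6981, n(Cl) = 24.7/35.45 = 0.6968
Smallest is Cl at 0.6968 mol; normalising gives Ag 1.002, Cl 1.000
Ratio ≈ 1:1, so the empirical formula is AgCl

AgCl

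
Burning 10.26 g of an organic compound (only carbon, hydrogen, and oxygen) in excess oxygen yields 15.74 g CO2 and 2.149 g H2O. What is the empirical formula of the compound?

mol C = 15.74 / 44.01 = 0.3576; mass C = 0.3576 × 12.01 = 4.295 g
mol H = 2 × (2.149 / 18.02) = 0.2385; mass H = 0.2385 × 1.008 = 0.2404 g
mass O = 10.26 − (4.536) = 5.724 g → mol O = 0.3578
Smallest is H at 0.2385 mol; normalising gives C 1.499, H 1.000, O 1.500
×2: C 3.00, H 2.00, O 3.00 → C3H2O3

C3H2O3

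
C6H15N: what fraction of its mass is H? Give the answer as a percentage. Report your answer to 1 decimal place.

Molar mass = 6(12.01) + 15(1.008) + 1(14.01) = 101.190 g/mol
Mass of H per mole = 15 × 1.008 = 15.120 g
% H = 15.120 / 101.190 × 100 = 14.9%

14.9%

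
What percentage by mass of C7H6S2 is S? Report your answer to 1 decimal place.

41.6%

Molar mass = 7(12.01) + 6(1.008) + 2(32.07) = 154.258 g/mol
Mass of S per mole = 2 × 32.07 = 64.140 g
% S = 64.140 / 154.258 × 100 = 41.6%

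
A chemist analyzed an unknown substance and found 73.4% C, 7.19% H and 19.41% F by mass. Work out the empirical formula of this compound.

C6H7F

Assume 100 g: 73.4 g C, 7.19 g H, 19.41 g F.
n(C) = 73.4/12.01 = 6.112, n(H) = 7.19/1.008 = 7.133, n(F) = 19.41/19.00 = 1.022
Ratios (÷ 1.022): C 5.982, H 6.982, F 1.000
Ratio ≈ 6:7:1, so the empirical formula is C6H7F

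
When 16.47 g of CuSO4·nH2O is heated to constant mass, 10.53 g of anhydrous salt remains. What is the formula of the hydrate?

Mass of water lost = 16.47 − 10.53 = 5.94 g → 5.94 / 18.02 = 0.3296 mol H2O
Molar mass of CuSO4 = 159.62 g/mol → mol CuSO4 = 10.53 / 159.62 = 0.06597
n = 0.3296 / 0.06597 = 5.00 ≈ 5 → CuSO4·5H2O

CuSO4·5H2O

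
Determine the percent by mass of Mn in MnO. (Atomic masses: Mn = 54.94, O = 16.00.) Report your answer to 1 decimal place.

Molar mass = 1(54.94) + 1(16.00) = 70.940 g/mol
Mass of Mn per mole = 1 × 54.94 = 54.940 g
% Mn = 54.940 / 70.940 × 100 = 77.4%

77.4%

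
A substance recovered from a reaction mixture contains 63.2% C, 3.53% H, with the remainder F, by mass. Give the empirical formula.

Assume 100 g: 63.2 g C, 3.53 g H, 33.27 g F.
n(C) = 63.2/12.01 = 5.262, n(H) = 3.53/1.008 = 3.502, n(F) = 33.27/19.00 = 1.751
Smallest is F at 1.751 mol; normalising gives C 3.005, H 2.000, F 1.000
→ C3H2F

C3H2F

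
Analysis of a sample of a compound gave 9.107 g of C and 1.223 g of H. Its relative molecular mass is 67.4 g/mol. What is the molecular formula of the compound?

Moles — C: 9.107 / 12.01 = 0.7583 mol; H: 1.223 / 1.008 = 1.213 mol
Ratios (÷ 0.7583): C 1.000, H 1.600
Multiply by 5: C 5.00, H 8.00 → C5H8
Empirical-formula mass = 68.11 g/mol
n = 67.4 / 68.11 = 0.99 ≈ 1
Molecular formula = empirical formula = C5H8

C5H8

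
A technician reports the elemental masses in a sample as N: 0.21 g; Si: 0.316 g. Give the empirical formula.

Moles — N: 0.21 / 14.01 = 0.01499 mol; Si: 0.316 / 28.09 = 0.01125 mol
Ratios (÷ 0.01125): N 1.332, Si 1.000
×3: N 4.00, Si 3.00 → N4Si3

N4Si3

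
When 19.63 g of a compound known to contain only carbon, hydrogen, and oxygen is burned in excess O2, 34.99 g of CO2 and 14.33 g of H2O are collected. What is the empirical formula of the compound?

C3H6O2

mol C = 34.99 / 44.01 = 0.7950; mass C = 0.7950 × 12.01 = 9.549 g
mol H = 2 × (14.33 / 18.02) = 1.590; mass H = 1.590 × 1.008 = 1.603 g
mass O = 19.63 − (11.15) = 8.478 g → mol O = 0.5299
Ratios (÷ 0.5299): C 1.500, H 3.001, O 1.000
×2: C 3.00, H 6.00, O 2.00 → C3H6O2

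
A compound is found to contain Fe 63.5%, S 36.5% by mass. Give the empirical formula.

FeS

Assume 100 g: 63.5 g Fe, 36.5 g S.
Fe: 63.5 g ÷ 55.85 g/mol = 1.137 mol
S: 36.5 g ÷ 32.07 g/mol = 1.138 mol
Smallest is Fe at 1.137 mol; normalising gives Fe 1.000, S 1.001
→ FeS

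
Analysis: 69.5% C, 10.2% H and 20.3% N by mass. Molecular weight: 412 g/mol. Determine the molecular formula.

C24H42N6

Assume 100 g: 69.5 g C, 10.2 g H, 20.3 g N.
n(C) = 69.5/12.01 = 5.787, n(H) = 10.2/1.008 = 10.12, n(N) = 20.3/14.01 = 1.449
Smallest is N at 1.449 mol; normalising gives C 3.994, H 6.984, N 1.000
≈ 4:7:1 → C4H7N
Empirical-formula mass = 69.11 g/mol
n = 412 / 69.11 = 5.96 ≈ 6
Molecular formula = (C4H7N)×6 = C24H42N6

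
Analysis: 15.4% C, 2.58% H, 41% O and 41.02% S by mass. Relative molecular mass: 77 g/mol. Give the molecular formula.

CH2O2S

Assume 100 g: 15.4 g C, 2.58 g H, 41 g O, 41.02 g S.
C: 15.4 g ÷ 12.01 g/mol = 1.282 mol
H: 2.58 g ÷ 1.008 g/mol = 2.56 mol
O: 41 g ÷ 16.00 g/mol = 2.562 mol
S: 41.02 g ÷ 32.07 g/mol = 1.279 mol
Ratios (÷ 1.279): C 1.002, H 2.001, O 2.003, S 1.000
≈ 1:2:2:1 → CH2O2S
Empirical-formula mass = 78.10 g/mol
n = 77 / 78.10 = 0.99 ≈ 1
Molecular formula = empirical formula = CH2O2S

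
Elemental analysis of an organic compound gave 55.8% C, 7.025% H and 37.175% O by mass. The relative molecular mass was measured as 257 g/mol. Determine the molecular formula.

C12H18O6

Assume 100 g: 55.8 g C, 7.025 g H, 37.175 g O.
n(C) = 55.8/12.01 = 4.646, n(H) = 7.025/1.008 = 6.969, n(O) = 37.175/16.00 = 2.323
Divide by the smallest (2.323 mol O): C 2.000, H 3.000, O 1.000
≈ 2:3:1 → C2H3O
Empirical-formula mass = 43.04 g/mol
n = 257 / 43.04 = 5.97 ≈ 6
Molecular formula = (C2H3O)×6 = C12H18O6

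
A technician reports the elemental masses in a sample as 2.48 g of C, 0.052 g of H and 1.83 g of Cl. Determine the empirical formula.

C4HCl

Moles — C: 2.48 / 12.01 = 0.2065 mol; H: 0.052 / 1.008 = 0.05159 mol; Cl: 1.83 / 35.45 = 0.05162 mol
Ratios (÷ 0.05159): C 4.003, H 1.000, Cl 1.001
→ C4HCl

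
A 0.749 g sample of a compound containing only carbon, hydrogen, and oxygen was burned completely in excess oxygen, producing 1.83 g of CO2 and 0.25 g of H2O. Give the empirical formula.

mol C = 1.83 / 44.01 = 0.04158; mass C = 0.04158 × 12.01 = 0.4994 g
mol H = 2 × (0.25 / 18.02) = 0.02775; mass H = 0.02775 × 1.008 = 0.02797 g
mass O = 0.749 − (0.5274) = 0.2216 g → mol O = 0.01385
Smallest is O at 0.01385 mol; normalising gives C 3.002, H 2.003, O 1.000
→ C3H2O

C3H2O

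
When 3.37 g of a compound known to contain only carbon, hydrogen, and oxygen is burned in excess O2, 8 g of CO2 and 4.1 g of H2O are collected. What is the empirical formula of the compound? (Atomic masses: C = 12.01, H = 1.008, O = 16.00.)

mol C = 8 / 44.01 = 0.1818; mass C = 0.1818 × 12.01 = 2.183 g
mol H = 2 × (4.1 / 18.02) = 0.4550; mass H = 0.4550 × 1.008 = 0.4587 g
mass O = 3.37 − (2.642) = 0.7282 g → mol O = 0.04551
Smallest is O at 0.04551 mol; normalising gives C 3.994, H 9.999, O 1.000
≈ 4:10:1 → C4H10O

C4H10O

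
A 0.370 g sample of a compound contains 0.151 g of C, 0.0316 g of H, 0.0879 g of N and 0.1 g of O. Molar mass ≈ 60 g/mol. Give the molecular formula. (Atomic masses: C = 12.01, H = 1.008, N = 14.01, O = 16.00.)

n(C) = 0.151/12.01 = 0.01257, n(H) = 0.0316/1.008 = 0.03135, n(N) = 0.0879/14.01 = 0.006274, n(O) = 0.1/16.00 = 0.00625
Divide by the smallest (0.00625 mol O): C 2.012, H 5.016, N 1.004, O 1.000
≈ 2:5:1:1 → C2H5NO
Empirical-formula mass = 59.07 g/mol
n = 60 / 59.07 = 1.02 ≈ 1
Molecular formula = empirical formula = C2H5NO

C2H5NO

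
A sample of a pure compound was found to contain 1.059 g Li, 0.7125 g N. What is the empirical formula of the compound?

Moles — Li: 1.059 / 6.94 = 0.1526 mol; N: 0.7125 / 14.01 = 0.05086 mol
Ratios (÷ 0.05086): Li 3.000, N 1.000
Ratio ≈ 3:1, so the empirical formula is Li3N

Li3N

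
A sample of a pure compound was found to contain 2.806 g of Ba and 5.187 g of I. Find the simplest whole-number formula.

BaI2

Ba: 2.806 g ÷ 137.33 g/mol = 0.02043 mol
I: 5.187 g ÷ 126.90 g/mol = 0.04087 mol
Divide by the smallest (0.02043 mol Ba): Ba 1.000, I 2.000
≈ 1:2 → BaI2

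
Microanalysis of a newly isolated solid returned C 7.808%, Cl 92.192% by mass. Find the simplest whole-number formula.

Assume 100 g: 7.808 g C, 92.192 g Cl.
n(C) = 7.808/12.01 = 0.6501, n(Cl) = 92.192/35.45 = 2.601
Smallest is C at 0.6501 mol; normalising gives C 1.000, Cl 4.000
Ratio ≈ 1:4, so the empirical formula is CCl4

CCl4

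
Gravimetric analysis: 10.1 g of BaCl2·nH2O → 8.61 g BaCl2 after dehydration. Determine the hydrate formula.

Mass of water lost = 10.1 − 8.61 = 1.49 g → 1.49 / 18.02 = 0.08269 mol H2O
Molar mass of BaCl2 = 208.23 g/mol → mol BaCl2 = 8.61 / 208.23 = 0.04135
n = 0.08269 / 0.04135 = 2.00 ≈ 2 → BaCl2·2H2O

BaCl2·2H2O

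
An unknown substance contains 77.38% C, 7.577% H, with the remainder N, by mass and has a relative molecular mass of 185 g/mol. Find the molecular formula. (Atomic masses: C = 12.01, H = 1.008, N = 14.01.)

C12H14N2

Assume 100 g: 77.38 g C, 7.577 g H, 15.043 g N.
Moles — C: 77.38 / 12.01 = 6.443 mol; H: 7.577 / 1.008 = 7.517 mol; N: 15.043 / 14.01 = 1.074 mol
Smallest is N at 1.074 mol; normalising gives C 6.001, H 7.001, N 1.000
≈ 6:7:1 → C6H7N
Empirical-formula mass = 93.13 g/mol
n = 185 / 93.13 = 1.99 ≈ 2
Molecular formula = (C6H7N)×2 = C12H14N2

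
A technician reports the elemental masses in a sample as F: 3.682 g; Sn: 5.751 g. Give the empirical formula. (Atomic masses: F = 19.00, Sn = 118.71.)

n(F) = 3.682/19.00 = 0.1938, n(Sn) = 5.751/118.71 = 0.04845
Smallest is Sn at 0.04845 mol; normalising gives F 4.000, Sn 1.000
≈ 4:1 → F4Sn

F4Sn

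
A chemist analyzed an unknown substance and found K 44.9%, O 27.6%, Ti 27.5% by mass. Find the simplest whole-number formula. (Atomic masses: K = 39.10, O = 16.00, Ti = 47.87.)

K2O3Ti

Assume 100 g: 44.9 g K, 27.6 g O, 27.5 g Ti.
K: 44.9 g ÷ 39.10 g/mol = 1.148 mol
O: 27.6 g ÷ 16.00 g/mol = 1.725 mol
Ti: 27.5 g ÷ 47.87 g/mol = 0.5745 mol
Smallest is Ti at 0.5745 mol; normalising gives K 1.999, O 3.003, Ti 1.000
→ K2O3Ti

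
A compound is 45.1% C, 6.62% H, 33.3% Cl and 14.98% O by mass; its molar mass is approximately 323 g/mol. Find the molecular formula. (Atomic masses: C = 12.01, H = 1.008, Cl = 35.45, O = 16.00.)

Assume 100 g: 45.1 g C, 6.62 g H, 33.3 g Cl, 14.98 g O.
C: 45.1 g ÷ 12.01 g/mol = 3.755 mol
H: 6.62 g ÷ 1.008 g/mol = 6.567 mol
Cl: 33.3 g ÷ 35.45 g/mol = 0.9394 mol
O: 14.98 g ÷ 16.00 g/mol = 0.9363 mol
Ratios (÷ 0.9363): C 4.011, H 7.015, Cl 1.003, O 1.000
Ratio ≈ 4:7:1:1, so the empirical formula is C4H7ClO
Empirical-formula mass = 106.55 g/mol
n = 323 / 106.55 = 3.03 ≈ 3
Molecular formula = (C4H7ClO)×3 = C12H21Cl3O3

C12H21Cl3O3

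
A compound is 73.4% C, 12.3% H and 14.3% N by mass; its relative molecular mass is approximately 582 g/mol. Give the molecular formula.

C36H72N6

Assume 100 g: 73.4 g C, 12.3 g H, 14.3 g N.
Moles — C: 73.4 / 12.01 = 6.112 mol; H: 12.3 / 1.008 = 12.2 mol; N: 14.3 / 14.01 = 1.021 mol
Smallest is N at 1.021 mol; normalising gives C 5.988, H 11.955, N 1.000
Ratio ≈ 6:12:1, so the empirical formula is C6H12N
Empirical-formula mass = 98.17 g/mol
n = 582 / 98.17 = 5.93 ≈ 6
Molecular formula = (C6H12N)×6 = C36H72N6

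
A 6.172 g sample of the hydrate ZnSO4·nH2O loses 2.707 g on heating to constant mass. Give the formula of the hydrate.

Mass of anhydrous ZnSO4 = 6.172 − 2.707 = 3.465 g
mol H2O = 2.707 / 18.02 = 0.1502
Molar mass of ZnSO4 = 161.45 g/mol → mol ZnSO4 = 3.465 / 161.45 = 0.02146
n = 0.1502 / 0.02146 = 7.00 ≈ 7 → ZnSO4·7H2O

ZnSO4·7H2O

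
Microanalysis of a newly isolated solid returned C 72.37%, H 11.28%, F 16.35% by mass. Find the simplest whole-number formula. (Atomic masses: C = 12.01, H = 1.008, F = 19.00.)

Assume 100 g: 72.37 g C, 11.28 g H, 16.35 g F.
C: 72.37 g ÷ 12.01 g/mol = 6.026 mol
H: 11.28 g ÷ 1.008 g/mol = 11.19 mol
F: 16.35 g ÷ 19.00 g/mol = 0.8605 mol
Divide by the smallest (0.8605 mol F): C 7.002, H 13.004, F 1.000
Ratio ≈ 7:13:1, so the empirical formula is C7H13F

C7H13F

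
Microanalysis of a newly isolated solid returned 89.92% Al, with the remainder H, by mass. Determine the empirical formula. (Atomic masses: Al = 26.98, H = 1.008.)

Assume 100 g: 89.92 g Al, 10.08 g H.
Al: 89.92 g ÷ 26.98 g/mol = 3.333 mol
H: 10.08 g ÷ 1.008 g/mol = 10 mol
Divide by the smallest (3.333 mol Al): Al 1.000, H 3.000
→ AlH3

AlH3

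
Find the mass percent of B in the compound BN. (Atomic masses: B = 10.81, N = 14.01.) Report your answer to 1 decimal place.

43.6%

Molar mass = 1(10.81) + 1(14.01) = 24.820 g/mol
Mass of B per mole = 1 × 10.81 = 10.810 g
% B = 10.810 / 24.820 × 100 = 43.6%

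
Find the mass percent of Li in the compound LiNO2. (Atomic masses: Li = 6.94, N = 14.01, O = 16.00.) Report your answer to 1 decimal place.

13.1%

Molar mass = 1(6.94) + 1(14.01) + 2(16.00) = 52.950 g/mol
Mass of Li per mole = 1 × 6.94 = 6.940 g
% Li = 6.940 / 52.950 × 100 = 13.1%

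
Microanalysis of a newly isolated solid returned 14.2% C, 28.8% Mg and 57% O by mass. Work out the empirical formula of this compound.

Assume 100 g: 14.2 g C, 28.8 g Mg, 57 g O.
Moles — C: 14.2 / 12.01 = 1.182 mol; Mg: 28.8 / 24.31 = 1.185 mol; O: 57 / 16.00 = 3.562 mol
Smallest is C at 1.182 mol; normalising gives C 1.000, Mg 1.002, O 3.013
Ratio ≈ 1:1:3, so the empirical formula is CMgO3

CMgO3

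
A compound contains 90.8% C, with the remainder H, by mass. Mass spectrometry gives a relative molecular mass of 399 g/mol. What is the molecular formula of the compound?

C30H36

Assume 100 g: 90.8 g C, 9.2 g H.
n(C) = 90.8/12.01 = 7.56, n(H) = 9.2/1.008 = 9.127
Divide by the smallest (7.56 mol C): C 1.000, H 1.207
Scaling by 5: C 5.00, H 6.04 → C5H6
Empirical-formula mass = 66.10 g/mol
n = 399 / 66.10 = 6.04 ≈ 6
Molecular formula = (C5H6)×6 = C30H36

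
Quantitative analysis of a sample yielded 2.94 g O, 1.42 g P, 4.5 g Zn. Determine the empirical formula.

O: 2.94 g ÷ 16.00 g/mol = 0.1837 mol
P: 1.42 g ÷ 30.97 g/mol = 0.04585 mol
Zn: 4.5 g ÷ 65.38 g/mol = 0.06883 mol
Ratios (÷ 0.04585): O 4.008, P 1.000, Zn 1.501
×2: O 8.02, P 2.00, Zn 3.00 → O8P2Zn3

O8P2Zn3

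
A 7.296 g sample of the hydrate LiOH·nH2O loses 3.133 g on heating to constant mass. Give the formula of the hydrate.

LiOH·H2O

Mass of anhydrous LiOH = 7.296 − 3.133 = 4.163 g
mol H2O = 3.133 / 18.02 = 0.1739
Molar mass of LiOH = 23.95 g/mol → mol LiOH = 4.163 / 23.95 = 0.1738
n = 0.1739 / 0.1738 = 1.00 ≈ 1 → LiOH·H2O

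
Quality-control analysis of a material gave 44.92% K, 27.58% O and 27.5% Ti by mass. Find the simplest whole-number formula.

K2O3Ti

Assume 100 g: 44.92 g K, 27.58 g O, 27.5 g Ti.
K: 44.92 g ÷ 39.10 g/mol = 1.149 mol
O: 27.58 g ÷ 16.00 g/mol = 1.724 mol
Ti: 27.5 g ÷ 47.87 g/mol = 0.5745 mol
Smallest is Ti at 0.5745 mol; normalising gives K 2.000, O 3.001, Ti 1.000
→ K2O3Ti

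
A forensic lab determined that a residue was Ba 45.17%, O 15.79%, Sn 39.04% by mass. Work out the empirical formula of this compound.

BaO3Sn

Assume 100 g: 45.17 g Ba, 15.79 g O, 39.04 g Sn.
Ba: 45.17 g ÷ 137.33 g/mol = 0.3289 mol
O: 15.79 g ÷ 16.00 g/mol = 0.9869 mol
Sn: 39.04 g ÷ 118.71 g/mol = 0.3289 mol
Ratios (÷ 0.3289): Ba 1.000, O 3.001, Sn 1.000
→ BaO3Sn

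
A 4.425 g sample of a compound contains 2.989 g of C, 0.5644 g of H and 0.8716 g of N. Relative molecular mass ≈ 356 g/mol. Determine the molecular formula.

n(C) = 2.989/12.01 = 0.2489, n(H) = 0.5644/1.008 = 0.5599, n(N) = 0.8716/14.01 = 0.06221
Smallest is N at 0.06221 mol; normalising gives C 4.000, H 9.000, N 1.000
≈ 4:9:1 → C4H9N
Empirical-formula mass = 71.12 g/mol
n = 356 / 71.12 = 5.01 ≈ 5
Molecular formula = (C4H9N)×5 = C20H45N5

C20H45N5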